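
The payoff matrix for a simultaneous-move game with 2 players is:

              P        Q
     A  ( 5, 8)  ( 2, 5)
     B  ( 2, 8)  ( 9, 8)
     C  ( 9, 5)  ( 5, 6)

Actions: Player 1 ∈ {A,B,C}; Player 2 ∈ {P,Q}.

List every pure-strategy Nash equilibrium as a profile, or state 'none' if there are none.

(A,P): not NE [P1→C gives 9>5]
(A,Q): not NE [P1→B gives 9>2; P2→P gives 8>5]
(B,P): not NE [P1→C gives 9>2]
(B,Q): NE
(C,P): not NE [P2→Q gives 6>5]
(C,Q): not NE [P1→B gives 9>5]

Nash profiles: (B,Q)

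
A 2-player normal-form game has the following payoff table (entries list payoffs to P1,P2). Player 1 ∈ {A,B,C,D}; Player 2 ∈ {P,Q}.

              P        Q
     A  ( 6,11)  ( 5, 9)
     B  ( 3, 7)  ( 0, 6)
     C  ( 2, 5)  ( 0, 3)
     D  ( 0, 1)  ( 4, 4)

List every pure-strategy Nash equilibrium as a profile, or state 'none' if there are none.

(A,P): NE
(A,Q): not NE [P2→P gives 11>9]
(B,P): not NE [P1→A gives 6>3]
(B,Q): not NE [P1→A gives 5>0; P2→P gives 7>6]
(C,P): not NE [P1→A gives 6>2]
(C,Q): not NE [P1→A gives 5>0; P2→P gives 5>3]
(D,P): not NE [P1→A gives 6>0; P2→Q gives 4>1]
(D,Q): not NE [P1→A gives 5>4]

NE set: (A,P)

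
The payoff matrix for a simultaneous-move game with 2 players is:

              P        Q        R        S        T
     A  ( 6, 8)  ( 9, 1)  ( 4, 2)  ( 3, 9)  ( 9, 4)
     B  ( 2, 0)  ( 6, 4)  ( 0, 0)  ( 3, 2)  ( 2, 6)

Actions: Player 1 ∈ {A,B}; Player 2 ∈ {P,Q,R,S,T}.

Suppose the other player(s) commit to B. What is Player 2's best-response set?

u_2(P vs B) = 0
u_2(Q vs B) = 4
u_2(R vs B) = 0
u_2(S vs B) = 2
u_2(T vs B) = 6
max payoff 6 at {T}

argmax u_2 = {T}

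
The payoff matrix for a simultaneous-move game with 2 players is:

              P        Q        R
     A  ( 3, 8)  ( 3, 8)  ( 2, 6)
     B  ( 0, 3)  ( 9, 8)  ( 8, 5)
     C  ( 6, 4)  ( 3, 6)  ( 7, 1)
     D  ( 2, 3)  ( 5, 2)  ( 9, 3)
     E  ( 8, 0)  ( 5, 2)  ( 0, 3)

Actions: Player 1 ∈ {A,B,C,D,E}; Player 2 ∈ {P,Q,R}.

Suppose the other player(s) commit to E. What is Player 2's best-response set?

BR_2 = {R}

u_2(P vs E) = 0
u_2(Q vs E) = 2
u_2(R vs E) = 3
max payoff 3 at {R}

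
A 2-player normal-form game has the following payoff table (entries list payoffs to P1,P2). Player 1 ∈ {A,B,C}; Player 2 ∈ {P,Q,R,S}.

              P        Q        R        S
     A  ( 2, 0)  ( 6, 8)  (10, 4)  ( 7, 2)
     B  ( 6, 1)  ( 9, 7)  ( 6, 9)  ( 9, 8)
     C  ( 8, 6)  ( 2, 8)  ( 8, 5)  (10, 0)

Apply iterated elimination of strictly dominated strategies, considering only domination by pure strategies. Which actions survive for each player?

P2 drop P (Q beats it: A:8>0 B:7>1 C:8>6)
P2 drop S (R beats it: A:4>2 B:9>8 C:5>0)
P1 drop C (A beats it: Q:6>2 R:10>8)
P1→{A,B} P2→{Q,R}

Remaining: P1:{A,B} P2:{Q,R}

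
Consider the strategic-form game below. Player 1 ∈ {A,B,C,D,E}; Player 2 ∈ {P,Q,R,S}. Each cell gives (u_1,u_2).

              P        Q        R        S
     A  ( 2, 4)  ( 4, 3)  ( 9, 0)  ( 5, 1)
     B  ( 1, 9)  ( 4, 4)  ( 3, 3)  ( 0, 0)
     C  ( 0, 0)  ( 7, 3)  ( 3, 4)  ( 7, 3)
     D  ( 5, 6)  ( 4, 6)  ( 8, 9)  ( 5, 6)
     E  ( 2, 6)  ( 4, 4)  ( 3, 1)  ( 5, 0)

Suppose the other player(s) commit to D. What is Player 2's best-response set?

argmax u_2 = {R}

u_2(P vs D) = 6
u_2(Q vs D) = 6
u_2(R vs D) = 9
u_2(S vs D) = 6
max payoff 9 at {R}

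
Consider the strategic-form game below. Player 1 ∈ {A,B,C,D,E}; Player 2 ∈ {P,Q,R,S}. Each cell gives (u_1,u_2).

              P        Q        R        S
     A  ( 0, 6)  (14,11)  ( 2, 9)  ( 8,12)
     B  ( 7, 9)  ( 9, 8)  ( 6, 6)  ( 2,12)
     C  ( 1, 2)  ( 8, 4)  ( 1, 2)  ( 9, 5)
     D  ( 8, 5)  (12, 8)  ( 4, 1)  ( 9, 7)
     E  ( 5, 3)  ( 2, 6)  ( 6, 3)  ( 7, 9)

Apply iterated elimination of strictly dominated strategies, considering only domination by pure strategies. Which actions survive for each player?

P2 drop P (S beats it: A:12>6 B:12>9 C:5>2 D:7>5 E:9>3)
P2 drop R (Q beats it: A:11>9 B:8>6 C:4>2 D:8>1 E:6>3)
P1 drop B (A beats it: Q:14>9 S:8>2)
P1 drop E (A beats it: Q:14>2 S:8>7)
P1→{A,C,D} P2→{Q,S}

IESDS → P1:{A,C,D} P2:{Q,S}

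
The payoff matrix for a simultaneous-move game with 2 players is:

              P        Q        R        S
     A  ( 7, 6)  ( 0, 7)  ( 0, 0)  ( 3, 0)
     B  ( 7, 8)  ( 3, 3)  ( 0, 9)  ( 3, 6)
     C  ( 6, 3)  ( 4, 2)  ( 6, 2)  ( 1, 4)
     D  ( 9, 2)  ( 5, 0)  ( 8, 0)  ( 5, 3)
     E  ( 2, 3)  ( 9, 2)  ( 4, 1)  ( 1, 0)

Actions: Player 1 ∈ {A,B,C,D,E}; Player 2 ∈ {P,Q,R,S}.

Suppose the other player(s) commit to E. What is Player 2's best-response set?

argmax u_2 = {P}

u_2(P vs E) = 3
u_2(Q vs E) = 2
u_2(R vs E) = 1
u_2(S vs E) = 0
max payoff 3 at {P}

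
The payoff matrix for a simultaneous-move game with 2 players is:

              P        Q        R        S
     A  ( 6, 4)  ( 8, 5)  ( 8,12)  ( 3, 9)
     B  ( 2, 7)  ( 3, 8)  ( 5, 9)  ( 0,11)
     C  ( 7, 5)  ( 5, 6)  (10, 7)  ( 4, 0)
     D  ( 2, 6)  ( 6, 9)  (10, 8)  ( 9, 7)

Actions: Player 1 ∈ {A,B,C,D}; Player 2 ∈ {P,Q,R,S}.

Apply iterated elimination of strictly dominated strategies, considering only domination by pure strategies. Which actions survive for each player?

P1 drop B (A beats it: P:6>2 Q:8>3 R:8>5 S:3>0)
P2 drop P (Q beats it: A:5>4 C:6>5 D:9>6)
P2 drop S (R beats it: A:12>9 C:7>0 D:8>7)
P1→{A,C,D} P2→{Q,R}

Survivors P1:{A,C,D} P2:{Q,R}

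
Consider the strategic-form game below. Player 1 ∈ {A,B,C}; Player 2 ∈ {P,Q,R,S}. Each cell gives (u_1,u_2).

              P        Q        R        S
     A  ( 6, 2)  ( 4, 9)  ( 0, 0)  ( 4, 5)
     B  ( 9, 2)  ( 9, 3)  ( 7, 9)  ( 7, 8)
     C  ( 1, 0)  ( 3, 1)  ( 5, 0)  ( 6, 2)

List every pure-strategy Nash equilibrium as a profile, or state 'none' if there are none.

PSNE = {(B,R)}

(A,P): not NE [P1→B gives 9>6; P2→Q gives 9>2]
(A,Q): not NE [P1→B gives 9>4]
(A,R): not NE [P1→B gives 7>0; P2→Q gives 9>0]
(A,S): not NE [P1→B gives 7>4; P2→Q gives 9>5]
(B,P): not NE [P2→R gives 9>2]
(B,Q): not NE [P2→R gives 9>3]
(B,R): NE
(B,S): not NE [P2→R gives 9>8]
(C,P): not NE [P1→B gives 9>1; P2→S gives 2>0]
(C,Q): not NE [P1→B gives 9>3; P2→S gives 2>1]
(C,R): not NE [P1→B gives 7>5; P2→S gives 2>0]
(C,S): not NE [P1→B gives 7>6]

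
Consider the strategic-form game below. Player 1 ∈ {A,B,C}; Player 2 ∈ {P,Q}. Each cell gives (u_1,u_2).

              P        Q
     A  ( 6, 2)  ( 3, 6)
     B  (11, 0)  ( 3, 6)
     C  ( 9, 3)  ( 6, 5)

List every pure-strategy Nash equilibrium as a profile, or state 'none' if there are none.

NE set: (C,Q)

(A,P): not NE [P1→B gives 11>6; P2→Q gives 6>2]
(A,Q): not NE [P1→C gives 6>3]
(B,P): not NE [P2→Q gives 6>0]
(B,Q): not NE [P1→C gives 6>3]
(C,P): not NE [P1→B gives 11>9; P2→Q gives 5>3]
(C,Q): NE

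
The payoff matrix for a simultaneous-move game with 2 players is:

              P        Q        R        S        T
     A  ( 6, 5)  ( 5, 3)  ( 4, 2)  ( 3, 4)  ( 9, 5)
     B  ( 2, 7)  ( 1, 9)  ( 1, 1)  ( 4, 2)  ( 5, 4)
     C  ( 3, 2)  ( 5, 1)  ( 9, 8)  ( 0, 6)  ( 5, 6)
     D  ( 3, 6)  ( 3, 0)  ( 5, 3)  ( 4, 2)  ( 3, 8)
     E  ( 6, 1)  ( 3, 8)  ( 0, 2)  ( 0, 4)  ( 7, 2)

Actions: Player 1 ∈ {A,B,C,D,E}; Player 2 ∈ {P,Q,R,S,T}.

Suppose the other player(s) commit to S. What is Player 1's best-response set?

u_1(A vs S) = 3
u_1(B vs S) = 4
u_1(C vs S) = 0
u_1(D vs S) = 4
u_1(E vs S) = 0
max payoff 4 at {B,D}

argmax u_1 = {B,D}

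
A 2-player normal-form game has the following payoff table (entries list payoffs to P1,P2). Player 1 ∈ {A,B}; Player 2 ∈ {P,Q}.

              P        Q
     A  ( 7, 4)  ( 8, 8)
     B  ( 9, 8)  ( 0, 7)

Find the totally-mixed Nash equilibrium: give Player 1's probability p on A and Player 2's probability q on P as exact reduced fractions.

P1 indiff ⇒ q·7+(1-q)·8 = q·9+(1-q)·0 ⇒ q(-2) = (1-q)(-8) ⇒ q = 4/5
P2 indiff ⇒ p·4+(1-p)·8 = p·8+(1-p)·7 ⇒ p(-4) = (1-p)(-1) ⇒ p = 1/5

(p,q) = (1/5, 4/5)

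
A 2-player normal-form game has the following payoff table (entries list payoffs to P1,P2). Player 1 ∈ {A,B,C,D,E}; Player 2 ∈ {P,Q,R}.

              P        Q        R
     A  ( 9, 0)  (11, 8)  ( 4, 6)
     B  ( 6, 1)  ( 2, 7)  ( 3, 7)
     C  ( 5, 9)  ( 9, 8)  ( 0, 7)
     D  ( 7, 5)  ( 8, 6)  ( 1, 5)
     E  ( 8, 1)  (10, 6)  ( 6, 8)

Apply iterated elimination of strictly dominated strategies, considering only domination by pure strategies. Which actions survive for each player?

IESDS → P1:{A,E} P2:{Q,R}

P1 drop B (A beats it: P:9>6 Q:11>2 R:4>3)
P1 drop C (A beats it: P:9>5 Q:11>9 R:4>0)
P1 drop D (A beats it: P:9>7 Q:11>8 R:4>1)
P2 drop P (Q beats it: A:8>0 E:6>1)
P1→{A,E} P2→{Q,R}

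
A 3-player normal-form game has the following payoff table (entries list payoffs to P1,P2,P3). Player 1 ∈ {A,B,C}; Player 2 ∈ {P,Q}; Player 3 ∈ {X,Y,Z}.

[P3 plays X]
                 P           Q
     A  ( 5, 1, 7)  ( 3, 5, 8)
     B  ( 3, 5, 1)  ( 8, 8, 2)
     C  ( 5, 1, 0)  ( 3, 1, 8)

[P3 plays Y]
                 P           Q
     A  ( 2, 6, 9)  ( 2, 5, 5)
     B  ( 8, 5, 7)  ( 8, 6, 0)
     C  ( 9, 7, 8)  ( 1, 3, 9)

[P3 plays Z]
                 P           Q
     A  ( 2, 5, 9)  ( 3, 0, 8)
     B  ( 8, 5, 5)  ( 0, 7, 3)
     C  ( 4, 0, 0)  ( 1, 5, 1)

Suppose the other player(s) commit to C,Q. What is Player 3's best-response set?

u_3(X vs C,Q) = 8
u_3(Y vs C,Q) = 9
u_3(Z vs C,Q) = 1
max payoff 9 at {Y}

argmax u_3 = {Y}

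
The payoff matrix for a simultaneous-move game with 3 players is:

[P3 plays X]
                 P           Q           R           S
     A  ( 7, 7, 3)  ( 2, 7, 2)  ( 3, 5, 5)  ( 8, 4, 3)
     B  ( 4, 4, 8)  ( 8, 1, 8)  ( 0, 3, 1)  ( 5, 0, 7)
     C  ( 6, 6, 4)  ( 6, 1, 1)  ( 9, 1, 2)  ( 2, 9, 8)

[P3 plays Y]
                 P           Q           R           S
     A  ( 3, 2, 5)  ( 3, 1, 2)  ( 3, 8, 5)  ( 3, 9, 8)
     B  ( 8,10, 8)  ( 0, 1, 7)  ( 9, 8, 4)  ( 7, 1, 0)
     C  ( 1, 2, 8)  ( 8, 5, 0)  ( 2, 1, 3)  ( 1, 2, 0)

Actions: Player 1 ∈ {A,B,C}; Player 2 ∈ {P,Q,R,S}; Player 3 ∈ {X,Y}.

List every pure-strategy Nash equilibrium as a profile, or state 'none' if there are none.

(A,P,X): not NE [P3→Y gives 5>3]
(A,P,Y): not NE [P1→B gives 8>3; P2→S gives 9>2]
(A,Q,X): not NE [P1→B gives 8>2]
(A,Q,Y): not NE [P1→C gives 8>3; P2→S gives 9>1]
(A,R,X): not NE [P1→C gives 9>3; P2→Q gives 7>5]
(A,R,Y): not NE [P1→B gives 9>3; P2→S gives 9>8]
(A,S,X): not NE [P2→Q gives 7>4; P3→Y gives 8>3]
(A,S,Y): not NE [P1→B gives 7>3]
(B,P,X): not NE [P1→A gives 7>4]
(B,P,Y): NE
(B,Q,X): not NE [P2→P gives 4>1]
(B,Q,Y): not NE [P1→C gives 8>0; P2→P gives 10>1; P3→X gives 8>7]
(B,R,X): not NE [P1→C gives 9>0; P2→P gives 4>3; P3→Y gives 4>1]
(B,R,Y): not NE [P2→P gives 10>8]
(B,S,X): not NE [P1→A gives 8>5; P2→P gives 4>0]
(B,S,Y): not NE [P2→P gives 10>1; P3→X gives 7>0]
(C,P,X): not NE [P1→A gives 7>6; P2→S gives 9>6; P3→Y gives 8>4]
(C,P,Y): not NE [P1→B gives 8>1; P2→Q gives 5>2]
(C,Q,X): not NE [P1→B gives 8>6; P2→S gives 9>1]
(C,Q,Y): not NE [P3→X gives 1>0]
(C,R,X): not NE [P2→S gives 9>1; P3→Y gives 3>2]
(C,R,Y): not NE [P1→B gives 9>2; P2→Q gives 5>1]
(C,S,X): not NE [P1→A gives 8>2]
(C,S,Y): not NE [P1→B gives 7>1; P2→Q gives 5>2; P3→X gives 8>0]

PSNE = {(B,P,Y)}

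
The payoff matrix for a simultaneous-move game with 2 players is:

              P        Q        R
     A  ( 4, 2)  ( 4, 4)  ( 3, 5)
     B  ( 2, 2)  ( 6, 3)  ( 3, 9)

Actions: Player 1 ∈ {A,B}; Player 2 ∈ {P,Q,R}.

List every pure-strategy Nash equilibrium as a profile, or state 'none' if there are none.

PSNE = {(A,R), (B,R)}

(A,P): not NE [P2→R gives 5>2]
(A,Q): not NE [P1→B gives 6>4; P2→R gives 5>4]
(A,R): NE
(B,P): not NE [P1→A gives 4>2; P2→R gives 9>2]
(B,Q): not NE [P2→R gives 9>3]
(B,R): NE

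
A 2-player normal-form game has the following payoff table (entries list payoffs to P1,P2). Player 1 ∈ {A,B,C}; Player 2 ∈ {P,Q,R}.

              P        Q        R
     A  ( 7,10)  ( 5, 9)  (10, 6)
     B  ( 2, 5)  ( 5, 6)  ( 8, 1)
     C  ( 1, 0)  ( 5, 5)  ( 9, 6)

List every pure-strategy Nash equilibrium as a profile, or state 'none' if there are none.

NE set: (A,P), (B,Q)

(A,P): NE
(A,Q): not NE [P2→P gives 10>9]
(A,R): not NE [P2→P gives 10>6]
(B,P): not NE [P1→A gives 7>2; P2→Q gives 6>5]
(B,Q): NE
(B,R): not NE [P1→A gives 10>8; P2→Q gives 6>1]
(C,P): not NE [P1→A gives 7>1; P2→R gives 6>0]
(C,Q): not NE [P2→R gives 6>5]
(C,R): not NE [P1→A gives 10>9]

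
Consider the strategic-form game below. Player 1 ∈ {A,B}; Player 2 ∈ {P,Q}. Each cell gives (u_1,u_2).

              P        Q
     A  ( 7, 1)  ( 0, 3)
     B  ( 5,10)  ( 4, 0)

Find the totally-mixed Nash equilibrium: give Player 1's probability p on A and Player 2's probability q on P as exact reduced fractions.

P1 indiff ⇒ q·7+(1-q)·0 = q·5+(1-q)·4 ⇒ q(2) = (1-q)(4) ⇒ q = 2/3
P2 indiff ⇒ p·1+(1-p)·10 = p·3+(1-p)·0 ⇒ p(-2) = (1-p)(-10) ⇒ p = 5/6

P1 mixes 5/6 on A; P2 mixes 2/3 on P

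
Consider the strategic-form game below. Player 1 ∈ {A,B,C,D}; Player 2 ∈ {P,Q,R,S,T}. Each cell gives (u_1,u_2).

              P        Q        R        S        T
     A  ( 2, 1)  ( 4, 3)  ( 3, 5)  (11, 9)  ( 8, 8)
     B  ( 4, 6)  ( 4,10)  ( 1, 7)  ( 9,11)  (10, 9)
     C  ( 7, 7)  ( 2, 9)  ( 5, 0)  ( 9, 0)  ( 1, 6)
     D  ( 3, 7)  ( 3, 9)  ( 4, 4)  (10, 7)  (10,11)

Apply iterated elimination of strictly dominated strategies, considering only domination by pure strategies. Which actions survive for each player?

P2 drop P (Q beats it: A:3>1 B:10>6 C:9>7 D:9>7)
P2 drop R (T beats it: A:8>5 B:9>7 C:6>0 D:11>4)
P1 drop C (A beats it: Q:4>2 S:11>9 T:8>1)
P1→{A,B,D} P2→{Q,S,T}

Remaining: P1:{A,B,D} P2:{Q,S,T}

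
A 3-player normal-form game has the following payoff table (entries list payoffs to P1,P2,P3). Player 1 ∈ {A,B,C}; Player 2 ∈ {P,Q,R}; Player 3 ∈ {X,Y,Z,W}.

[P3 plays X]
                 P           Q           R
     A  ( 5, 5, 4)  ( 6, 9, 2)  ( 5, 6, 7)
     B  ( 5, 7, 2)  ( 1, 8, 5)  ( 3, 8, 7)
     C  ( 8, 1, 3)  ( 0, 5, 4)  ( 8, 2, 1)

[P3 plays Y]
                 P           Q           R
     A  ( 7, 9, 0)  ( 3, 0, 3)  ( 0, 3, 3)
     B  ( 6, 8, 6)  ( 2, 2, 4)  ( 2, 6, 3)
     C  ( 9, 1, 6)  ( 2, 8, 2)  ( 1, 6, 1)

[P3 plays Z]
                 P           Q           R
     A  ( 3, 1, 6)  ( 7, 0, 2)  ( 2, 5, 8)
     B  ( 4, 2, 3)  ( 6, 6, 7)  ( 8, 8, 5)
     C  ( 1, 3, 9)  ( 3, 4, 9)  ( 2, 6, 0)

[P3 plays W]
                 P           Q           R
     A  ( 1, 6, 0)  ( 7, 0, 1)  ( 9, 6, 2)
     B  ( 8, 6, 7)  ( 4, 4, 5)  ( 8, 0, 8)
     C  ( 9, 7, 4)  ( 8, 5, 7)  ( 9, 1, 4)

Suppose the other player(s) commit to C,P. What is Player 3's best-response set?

argmax u_3 = {Z}

u_3(X vs C,P) = 3
u_3(Y vs C,P) = 6
u_3(Z vs C,P) = 9
u_3(W vs C,P) = 4
max payoff 9 at {Z}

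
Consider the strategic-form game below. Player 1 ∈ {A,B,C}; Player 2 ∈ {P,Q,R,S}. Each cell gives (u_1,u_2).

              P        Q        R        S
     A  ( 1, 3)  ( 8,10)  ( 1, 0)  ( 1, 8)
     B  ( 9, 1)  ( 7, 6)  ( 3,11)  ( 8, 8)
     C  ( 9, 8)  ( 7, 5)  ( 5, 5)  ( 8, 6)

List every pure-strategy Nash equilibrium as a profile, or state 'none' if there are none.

(A,P): not NE [P1→C gives 9>1; P2→Q gives 10>3]
(A,Q): NE
(A,R): not NE [P1→C gives 5>1; P2→Q gives 10>0]
(A,S): not NE [P1→C gives 8>1; P2→Q gives 10>8]
(B,P): not NE [P2→R gives 11>1]
(B,Q): not NE [P1→A gives 8>7; P2→R gives 11>6]
(B,R): not NE [P1→C gives 5>3]
(B,S): not NE [P2→R gives 11>8]
(C,P): NE
(C,Q): not NE [P1→A gives 8>7; P2→P gives 8>5]
(C,R): not NE [P2→P gives 8>5]
(C,S): not NE [P2→P gives 8>6]

NE set: (A,Q), (C,P)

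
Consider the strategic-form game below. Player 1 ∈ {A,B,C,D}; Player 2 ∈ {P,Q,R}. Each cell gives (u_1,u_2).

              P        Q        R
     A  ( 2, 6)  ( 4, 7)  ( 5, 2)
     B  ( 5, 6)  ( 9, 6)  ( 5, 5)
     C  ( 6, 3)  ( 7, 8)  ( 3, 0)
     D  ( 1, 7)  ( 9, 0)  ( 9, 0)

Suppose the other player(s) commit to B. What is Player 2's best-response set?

argmax u_2 = {P,Q}

u_2(P vs B) = 6
u_2(Q vs B) = 6
u_2(R vs B) = 5
max payoff 6 at {P,Q}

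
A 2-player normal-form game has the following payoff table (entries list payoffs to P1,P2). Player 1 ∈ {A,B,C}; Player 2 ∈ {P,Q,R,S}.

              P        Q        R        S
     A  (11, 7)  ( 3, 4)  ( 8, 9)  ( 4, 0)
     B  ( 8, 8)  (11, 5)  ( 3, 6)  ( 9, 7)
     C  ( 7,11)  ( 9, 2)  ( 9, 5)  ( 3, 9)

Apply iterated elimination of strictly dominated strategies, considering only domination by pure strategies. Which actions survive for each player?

P2 drop Q (P beats it: A:7>4 B:8>5 C:11>2)
P2 drop S (P beats it: A:7>0 B:8>7 C:11>9)
P1 drop B (A beats it: P:11>8 R:8>3)
P1→{A,C} P2→{P,R}

Survivors P1:{A,C} P2:{P,R}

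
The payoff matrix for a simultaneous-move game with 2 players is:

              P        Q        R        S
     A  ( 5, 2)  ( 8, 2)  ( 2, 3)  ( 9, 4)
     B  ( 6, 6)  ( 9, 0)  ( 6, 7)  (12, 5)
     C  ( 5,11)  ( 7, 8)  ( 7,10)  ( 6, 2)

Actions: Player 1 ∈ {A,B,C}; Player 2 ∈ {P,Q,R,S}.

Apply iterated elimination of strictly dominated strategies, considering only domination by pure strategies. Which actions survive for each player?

IESDS → P1:{B,C} P2:{P,R}

P1 drop A (B beats it: P:6>5 Q:9>8 R:6>2 S:12>9)
P2 drop Q (P beats it: B:6>0 C:11>8)
P2 drop S (P beats it: B:6>5 C:11>2)
P1→{B,C} P2→{P,R}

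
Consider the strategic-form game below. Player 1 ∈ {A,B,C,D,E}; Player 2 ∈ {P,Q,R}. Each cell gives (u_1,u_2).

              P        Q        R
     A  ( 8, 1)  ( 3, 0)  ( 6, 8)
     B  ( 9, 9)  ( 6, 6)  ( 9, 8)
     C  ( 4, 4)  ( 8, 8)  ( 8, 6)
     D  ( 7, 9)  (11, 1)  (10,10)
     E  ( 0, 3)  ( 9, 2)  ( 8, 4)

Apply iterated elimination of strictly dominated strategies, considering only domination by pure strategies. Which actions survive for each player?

IESDS → P1:{B,D} P2:{P,R}

P1 drop A (B beats it: P:9>8 Q:6>3 R:9>6)
P1 drop C (D beats it: P:7>4 Q:11>8 R:10>8)
P1 drop E (D beats it: P:7>0 Q:11>9 R:10>8)
P2 drop Q (P beats it: B:9>6 D:9>1)
P1→{B,D} P2→{P,R}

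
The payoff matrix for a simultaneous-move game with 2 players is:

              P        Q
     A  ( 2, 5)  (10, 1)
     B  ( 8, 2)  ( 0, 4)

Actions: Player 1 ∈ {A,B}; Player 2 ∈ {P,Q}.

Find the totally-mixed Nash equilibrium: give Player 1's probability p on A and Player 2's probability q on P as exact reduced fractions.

p=1/3, q=5/8

P1 indiff ⇒ q·2+(1-q)·10 = q·8+(1-q)·0 ⇒ q(-6) = (1-q)(-10) ⇒ q = 5/8
P2 indiff ⇒ p·5+(1-p)·2 = p·1+(1-p)·4 ⇒ p(4) = (1-p)(2) ⇒ p = 1/3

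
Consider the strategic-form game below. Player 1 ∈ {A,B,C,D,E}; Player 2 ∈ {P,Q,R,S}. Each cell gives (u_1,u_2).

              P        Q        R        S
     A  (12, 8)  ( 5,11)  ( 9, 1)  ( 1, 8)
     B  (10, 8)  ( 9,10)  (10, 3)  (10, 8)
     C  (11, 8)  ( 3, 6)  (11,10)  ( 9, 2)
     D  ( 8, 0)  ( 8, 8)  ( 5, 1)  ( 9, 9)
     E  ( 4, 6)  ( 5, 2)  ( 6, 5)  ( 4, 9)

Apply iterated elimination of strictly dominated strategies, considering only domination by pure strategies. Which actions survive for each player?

P1 drop D (B beats it: P:10>8 Q:9>8 R:10>5 S:10>9)
P1 drop E (B beats it: P:10>4 Q:9>5 R:10>6 S:10>4)
P2 drop S (Q beats it: A:11>8 B:10>8 C:6>2)
P1→{A,B,C} P2→{P,Q,R}

Survivors P1:{A,B,C} P2:{P,Q,R}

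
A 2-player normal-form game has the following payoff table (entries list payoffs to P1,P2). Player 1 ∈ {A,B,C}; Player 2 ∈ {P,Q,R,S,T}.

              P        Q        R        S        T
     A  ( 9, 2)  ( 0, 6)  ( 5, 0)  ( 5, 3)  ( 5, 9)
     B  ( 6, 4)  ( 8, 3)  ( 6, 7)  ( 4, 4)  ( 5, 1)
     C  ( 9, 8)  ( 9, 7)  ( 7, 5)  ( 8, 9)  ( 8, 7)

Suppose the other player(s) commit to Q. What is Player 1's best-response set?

u_1(A vs Q) = 0
u_1(B vs Q) = 8
u_1(C vs Q) = 9
max payoff 9 at {C}

P1 best: {C}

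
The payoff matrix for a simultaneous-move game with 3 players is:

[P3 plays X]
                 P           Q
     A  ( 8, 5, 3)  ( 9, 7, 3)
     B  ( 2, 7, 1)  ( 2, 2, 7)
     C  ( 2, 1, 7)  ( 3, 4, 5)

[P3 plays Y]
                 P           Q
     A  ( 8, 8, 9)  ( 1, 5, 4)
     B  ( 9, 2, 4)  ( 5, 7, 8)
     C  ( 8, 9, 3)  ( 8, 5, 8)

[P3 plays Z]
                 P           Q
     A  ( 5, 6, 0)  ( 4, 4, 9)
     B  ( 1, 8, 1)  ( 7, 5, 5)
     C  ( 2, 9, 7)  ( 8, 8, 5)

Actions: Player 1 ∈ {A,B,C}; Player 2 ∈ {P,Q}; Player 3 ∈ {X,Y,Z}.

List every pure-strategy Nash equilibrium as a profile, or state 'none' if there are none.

(A,P,X): not NE [P2→Q gives 7>5; P3→Y gives 9>3]
(A,P,Y): not NE [P1→B gives 9>8]
(A,P,Z): not NE [P3→Y gives 9>0]
(A,Q,X): not NE [P3→Z gives 9>3]
(A,Q,Y): not NE [P1→C gives 8>1; P2→P gives 8>5; P3→Z gives 9>4]
(A,Q,Z): not NE [P1→C gives 8>4; P2→P gives 6>4]
(B,P,X): not NE [P1→A gives 8>2; P3→Y gives 4>1]
(B,P,Y): not NE [P2→Q gives 7>2]
(B,P,Z): not NE [P1→A gives 5>1; P3→Y gives 4>1]
(B,Q,X): not NE [P1→A gives 9>2; P2→P gives 7>2; P3→Y gives 8>7]
(B,Q,Y): not NE [P1→C gives 8>5]
(B,Q,Z): not NE [P1→C gives 8>7; P2→P gives 8>5; P3→Y gives 8>5]
(C,P,X): not NE [P1→A gives 8>2; P2→Q gives 4>1]
(C,P,Y): not NE [P1→B gives 9>8; P3→Z gives 7>3]
(C,P,Z): not NE [P1→A gives 5>2]
(C,Q,X): not NE [P1→A gives 9>3; P3→Y gives 8>5]
(C,Q,Y): not NE [P2→P gives 9>5]
(C,Q,Z): not NE [P2→P gives 9>8; P3→Y gives 8>5]

PSNE: ∅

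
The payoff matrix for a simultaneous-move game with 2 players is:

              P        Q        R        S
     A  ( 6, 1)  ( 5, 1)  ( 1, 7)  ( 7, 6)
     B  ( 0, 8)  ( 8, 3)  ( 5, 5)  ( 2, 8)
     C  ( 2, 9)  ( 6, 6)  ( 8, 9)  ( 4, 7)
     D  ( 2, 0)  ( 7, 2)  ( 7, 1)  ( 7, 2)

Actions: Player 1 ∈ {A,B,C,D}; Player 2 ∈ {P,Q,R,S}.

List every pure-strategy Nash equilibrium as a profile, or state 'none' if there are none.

NE set: (C,R), (D,S)

(A,P): not NE [P2→R gives 7>1]
(A,Q): not NE [P1→B gives 8>5; P2→R gives 7>1]
(A,R): not NE [P1→C gives 8>1]
(A,S): not NE [P2→R gives 7>6]
(B,P): not NE [P1→A gives 6>0]
(B,Q): not NE [P2→S gives 8>3]
(B,R): not NE [P1→C gives 8>5; P2→S gives 8>5]
(B,S): not NE [P1→D gives 7>2]
(C,P): not NE [P1→A gives 6>2]
(C,Q): not NE [P1→B gives 8>6; P2→R gives 9>6]
(C,R): NE
(C,S): not NE [P1→D gives 7>4; P2→R gives 9>7]
(D,P): not NE [P1→A gives 6>2; P2→S gives 2>0]
(D,Q): not NE [P1→B gives 8>7]
(D,R): not NE [P1→C gives 8>7; P2→S gives 2>1]
(D,S): NE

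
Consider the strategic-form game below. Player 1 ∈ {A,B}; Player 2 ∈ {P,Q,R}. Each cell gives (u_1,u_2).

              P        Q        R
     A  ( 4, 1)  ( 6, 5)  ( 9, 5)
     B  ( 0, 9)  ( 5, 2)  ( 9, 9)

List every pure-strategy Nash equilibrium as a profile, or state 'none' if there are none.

(A,P): not NE [P2→R gives 5>1]
(A,Q): NE
(A,R): NE
(B,P): not NE [P1→A gives 4>0]
(B,Q): not NE [P1→A gives 6>5; P2→R gives 9>2]
(B,R): NE

PSNE = {(A,Q), (A,R), (B,R)}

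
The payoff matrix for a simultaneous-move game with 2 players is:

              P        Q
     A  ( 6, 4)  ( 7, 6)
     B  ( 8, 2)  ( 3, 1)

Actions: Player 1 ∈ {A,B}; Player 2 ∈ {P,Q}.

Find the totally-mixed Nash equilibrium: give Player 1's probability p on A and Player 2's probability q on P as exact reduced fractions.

P1 indiff ⇒ q·6+(1-q)·7 = q·8+(1-q)·3 ⇒ q(-2) = (1-q)(-4) ⇒ q = 2/3
P2 indiff ⇒ p·4+(1-p)·2 = p·6+(1-p)·1 ⇒ p(-2) = (1-p)(-1) ⇒ p = 1/3

P1 mixes 1/3 on A; P2 mixes 2/3 on P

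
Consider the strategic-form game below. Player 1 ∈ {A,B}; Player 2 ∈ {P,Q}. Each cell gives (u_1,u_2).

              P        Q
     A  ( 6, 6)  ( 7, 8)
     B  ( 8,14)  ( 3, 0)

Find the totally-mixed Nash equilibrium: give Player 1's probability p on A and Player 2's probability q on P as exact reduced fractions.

P1 indiff ⇒ q·6+(1-q)·7 = q·8+(1-q)·3 ⇒ q(-2) = (1-q)(-4) ⇒ q = 2/3
P2 indiff ⇒ p·6+(1-p)·14 = p·8+(1-p)·0 ⇒ p(-2) = (1-p)(-14) ⇒ p = 7/8

P1 mixes 7/8 on A; P2 mixes 2/3 on P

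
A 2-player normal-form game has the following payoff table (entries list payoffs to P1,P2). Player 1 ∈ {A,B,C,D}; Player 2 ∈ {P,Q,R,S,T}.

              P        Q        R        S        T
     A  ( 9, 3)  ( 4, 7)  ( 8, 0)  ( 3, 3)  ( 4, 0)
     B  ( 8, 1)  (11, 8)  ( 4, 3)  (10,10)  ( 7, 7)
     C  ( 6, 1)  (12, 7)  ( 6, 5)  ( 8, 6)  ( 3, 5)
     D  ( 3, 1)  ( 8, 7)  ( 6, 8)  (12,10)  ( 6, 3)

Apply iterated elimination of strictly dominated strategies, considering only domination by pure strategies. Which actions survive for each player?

Survivors P1:{B,C,D} P2:{Q,S}

P2 drop P (Q beats it: A:7>3 B:8>1 C:7>1 D:7>1)
P2 drop R (S beats it: A:3>0 B:10>3 C:6>5 D:10>8)
P1 drop A (B beats it: Q:11>4 S:10>3 T:7>4)
P2 drop T (Q beats it: B:8>7 C:7>5 D:7>3)
P1→{B,C,D} P2→{Q,S}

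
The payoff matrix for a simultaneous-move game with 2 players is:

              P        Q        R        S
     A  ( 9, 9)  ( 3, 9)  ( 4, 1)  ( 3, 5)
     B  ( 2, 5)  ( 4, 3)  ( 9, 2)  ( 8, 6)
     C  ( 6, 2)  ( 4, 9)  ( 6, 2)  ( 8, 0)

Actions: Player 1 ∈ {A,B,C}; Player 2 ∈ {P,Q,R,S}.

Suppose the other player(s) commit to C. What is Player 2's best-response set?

u_2(P vs C) = 2
u_2(Q vs C) = 9
u_2(R vs C) = 2
u_2(S vs C) = 0
max payoff 9 at {Q}

argmax u_2 = {Q}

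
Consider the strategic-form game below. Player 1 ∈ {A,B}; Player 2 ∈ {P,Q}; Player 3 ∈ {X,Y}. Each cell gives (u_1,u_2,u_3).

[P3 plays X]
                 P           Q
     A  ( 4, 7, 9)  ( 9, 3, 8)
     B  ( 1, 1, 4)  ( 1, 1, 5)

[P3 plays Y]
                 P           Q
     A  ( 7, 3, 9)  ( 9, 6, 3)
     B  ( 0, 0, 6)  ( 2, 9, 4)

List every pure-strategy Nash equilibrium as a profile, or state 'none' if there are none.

(A,P,X): NE
(A,P,Y): not NE [P2→Q gives 6>3]
(A,Q,X): not NE [P2→P gives 7>3]
(A,Q,Y): not NE [P3→X gives 8>3]
(B,P,X): not NE [P1→A gives 4>1; P3→Y gives 6>4]
(B,P,Y): not NE [P1→A gives 7>0; P2→Q gives 9>0]
(B,Q,X): not NE [P1→A gives 9>1]
(B,Q,Y): not NE [P1→A gives 9>2; P3→X gives 5>4]

NE set: (A,P,X)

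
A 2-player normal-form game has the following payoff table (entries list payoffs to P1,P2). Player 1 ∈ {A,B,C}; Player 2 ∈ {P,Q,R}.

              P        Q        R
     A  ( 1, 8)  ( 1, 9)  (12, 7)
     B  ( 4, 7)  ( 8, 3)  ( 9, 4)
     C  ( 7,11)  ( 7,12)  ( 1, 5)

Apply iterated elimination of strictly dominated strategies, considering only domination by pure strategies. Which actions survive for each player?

Remaining: P1:{B,C} P2:{P,Q}

P2 drop R (P beats it: A:8>7 B:7>4 C:11>5)
P1 drop A (B beats it: P:4>1 Q:8>1)
P1→{B,C} P2→{P,Q}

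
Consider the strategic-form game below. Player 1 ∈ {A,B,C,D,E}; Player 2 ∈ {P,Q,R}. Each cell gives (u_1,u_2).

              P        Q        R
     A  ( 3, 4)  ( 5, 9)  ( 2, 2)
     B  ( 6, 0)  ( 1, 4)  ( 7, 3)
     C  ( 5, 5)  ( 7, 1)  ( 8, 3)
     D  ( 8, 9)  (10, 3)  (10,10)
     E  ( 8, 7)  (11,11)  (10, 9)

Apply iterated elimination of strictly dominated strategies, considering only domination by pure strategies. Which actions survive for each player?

Survivors P1:{D,E} P2:{Q,R}

P1 drop A (C beats it: P:5>3 Q:7>5 R:8>2)
P1 drop B (D beats it: P:8>6 Q:10>1 R:10>7)
P1 drop C (D beats it: P:8>5 Q:10>7 R:10>8)
P2 drop P (R beats it: D:10>9 E:9>7)
P1→{D,E} P2→{Q,R}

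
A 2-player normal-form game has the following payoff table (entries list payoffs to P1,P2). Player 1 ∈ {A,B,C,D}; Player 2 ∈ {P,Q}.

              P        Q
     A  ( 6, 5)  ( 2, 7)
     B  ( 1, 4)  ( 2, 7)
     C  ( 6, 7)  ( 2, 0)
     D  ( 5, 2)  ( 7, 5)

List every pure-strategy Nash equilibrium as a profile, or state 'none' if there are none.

(A,P): not NE [P2→Q gives 7>5]
(A,Q): not NE [P1→D gives 7>2]
(B,P): not NE [P1→C gives 6>1; P2→Q gives 7>4]
(B,Q): not NE [P1→D gives 7>2]
(C,P): NE
(C,Q): not NE [P1→D gives 7>2; P2→P gives 7>0]
(D,P): not NE [P1→C gives 6>5; P2→Q gives 5>2]
(D,Q): NE

NE set: (C,P), (D,Q)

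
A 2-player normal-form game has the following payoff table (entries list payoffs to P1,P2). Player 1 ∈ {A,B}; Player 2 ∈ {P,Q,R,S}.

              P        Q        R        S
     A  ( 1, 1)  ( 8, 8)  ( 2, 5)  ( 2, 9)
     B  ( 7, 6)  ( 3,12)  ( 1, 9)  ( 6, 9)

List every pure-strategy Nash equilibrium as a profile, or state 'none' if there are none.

PSNE: ∅

(A,P): not NE [P1→B gives 7>1; P2→S gives 9>1]
(A,Q): not NE [P2→S gives 9>8]
(A,R): not NE [P2→S gives 9>5]
(A,S): not NE [P1→B gives 6>2]
(B,P): not NE [P2→Q gives 12>6]
(B,Q): not NE [P1→A gives 8>3]
(B,R): not NE [P1→A gives 2>1; P2→Q gives 12>9]
(B,S): not NE [P2→Q gives 12>9]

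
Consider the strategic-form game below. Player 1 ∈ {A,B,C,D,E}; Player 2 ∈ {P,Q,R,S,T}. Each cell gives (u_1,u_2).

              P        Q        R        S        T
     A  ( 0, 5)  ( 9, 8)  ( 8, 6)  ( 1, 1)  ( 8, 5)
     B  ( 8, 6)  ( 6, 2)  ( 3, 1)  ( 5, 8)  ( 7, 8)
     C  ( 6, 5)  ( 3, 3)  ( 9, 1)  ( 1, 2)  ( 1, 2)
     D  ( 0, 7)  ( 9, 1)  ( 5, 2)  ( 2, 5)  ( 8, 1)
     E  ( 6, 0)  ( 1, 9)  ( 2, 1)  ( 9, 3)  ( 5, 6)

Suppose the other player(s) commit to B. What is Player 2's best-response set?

u_2(P vs B) = 6
u_2(Q vs B) = 2
u_2(R vs B) = 1
u_2(S vs B) = 8
u_2(T vs B) = 8
max payoff 8 at {S,T}

P2 best: {S,T}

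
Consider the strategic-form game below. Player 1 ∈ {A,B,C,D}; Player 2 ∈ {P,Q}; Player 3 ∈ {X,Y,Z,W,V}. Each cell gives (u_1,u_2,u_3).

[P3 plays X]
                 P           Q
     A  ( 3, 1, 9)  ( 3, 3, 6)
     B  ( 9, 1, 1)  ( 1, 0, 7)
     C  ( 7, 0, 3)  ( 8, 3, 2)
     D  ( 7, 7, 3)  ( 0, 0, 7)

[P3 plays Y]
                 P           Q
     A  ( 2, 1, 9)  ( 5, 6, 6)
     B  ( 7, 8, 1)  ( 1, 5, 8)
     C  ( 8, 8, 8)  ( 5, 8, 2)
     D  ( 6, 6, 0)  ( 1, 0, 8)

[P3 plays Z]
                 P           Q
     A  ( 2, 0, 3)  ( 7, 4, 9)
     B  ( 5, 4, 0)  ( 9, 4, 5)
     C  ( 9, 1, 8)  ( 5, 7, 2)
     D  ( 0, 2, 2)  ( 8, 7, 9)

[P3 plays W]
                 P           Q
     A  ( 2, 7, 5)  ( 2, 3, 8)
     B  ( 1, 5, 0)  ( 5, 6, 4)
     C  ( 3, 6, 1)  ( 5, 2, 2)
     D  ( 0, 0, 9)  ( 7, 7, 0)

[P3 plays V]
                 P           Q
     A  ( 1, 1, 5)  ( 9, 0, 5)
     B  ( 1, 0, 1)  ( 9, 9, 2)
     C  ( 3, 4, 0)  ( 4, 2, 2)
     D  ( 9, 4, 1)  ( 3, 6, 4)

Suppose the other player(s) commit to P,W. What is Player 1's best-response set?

u_1(A vs P,W) = 2
u_1(B vs P,W) = 1
u_1(C vs P,W) = 3
u_1(D vs P,W) = 0
max payoff 3 at {C}

P1 best: {C}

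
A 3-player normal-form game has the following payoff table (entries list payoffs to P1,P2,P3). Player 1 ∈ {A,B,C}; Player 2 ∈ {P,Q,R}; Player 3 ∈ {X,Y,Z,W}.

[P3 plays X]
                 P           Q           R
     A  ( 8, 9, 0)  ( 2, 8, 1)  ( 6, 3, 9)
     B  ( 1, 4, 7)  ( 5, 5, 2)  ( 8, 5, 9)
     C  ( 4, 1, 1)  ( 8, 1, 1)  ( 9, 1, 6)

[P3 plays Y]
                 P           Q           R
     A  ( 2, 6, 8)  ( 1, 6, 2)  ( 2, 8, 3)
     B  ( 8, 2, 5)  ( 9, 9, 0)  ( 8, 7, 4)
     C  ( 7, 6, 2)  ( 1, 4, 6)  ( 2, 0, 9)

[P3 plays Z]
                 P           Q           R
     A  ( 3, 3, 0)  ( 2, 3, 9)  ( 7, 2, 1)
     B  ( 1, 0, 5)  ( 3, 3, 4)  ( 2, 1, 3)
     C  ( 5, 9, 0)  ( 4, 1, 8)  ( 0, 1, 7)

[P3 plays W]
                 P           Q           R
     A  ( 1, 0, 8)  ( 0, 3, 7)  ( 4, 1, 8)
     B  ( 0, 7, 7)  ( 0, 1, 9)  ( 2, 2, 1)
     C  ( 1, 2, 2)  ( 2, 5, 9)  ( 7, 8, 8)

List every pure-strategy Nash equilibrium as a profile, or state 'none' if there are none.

(A,P,X): not NE [P3→W gives 8>0]
(A,P,Y): not NE [P1→B gives 8>2; P2→R gives 8>6]
(A,P,Z): not NE [P1→C gives 5>3; P3→W gives 8>0]
(A,P,W): not NE [P2→Q gives 3>0]
(A,Q,X): not NE [P1→C gives 8>2; P2→P gives 9>8; P3→Z gives 9>1]
(A,Q,Y): not NE [P1→B gives 9>1; P2→R gives 8>6; P3→Z gives 9>2]
(A,Q,Z): not NE [P1→C gives 4>2]
(A,Q,W): not NE [P1→C gives 2>0; P3→Z gives 9>7]
(A,R,X): not NE [P1→C gives 9>6; P2→P gives 9>3]
(A,R,Y): not NE [P1→B gives 8>2; P3→X gives 9>3]
(A,R,Z): not NE [P2→Q gives 3>2; P3→X gives 9>1]
(A,R,W): not NE [P1→C gives 7>4; P2→Q gives 3>1; P3→X gives 9>8]
(B,P,X): not NE [P1→A gives 8>1; P2→R gives 5>4]
(B,P,Y): not NE [P2→Q gives 9>2; P3→W gives 7>5]
(B,P,Z): not NE [P1→C gives 5>1; P2→Q gives 3>0; P3→W gives 7>5]
(B,P,W): not NE [P1→C gives 1>0]
(B,Q,X): not NE [P1→C gives 8>5; P3→W gives 9>2]
(B,Q,Y): not NE [P3→W gives 9>0]
(B,Q,Z): not NE [P1→C gives 4>3; P3→W gives 9>4]
(B,Q,W): not NE [P1→C gives 2>0; P2→P gives 7>1]
(B,R,X): not NE [P1→C gives 9>8]
(B,R,Y): not NE [P2→Q gives 9>7; P3→X gives 9>4]
(B,R,Z): not NE [P1→A gives 7>2; P2→Q gives 3>1; P3→X gives 9>3]
(B,R,W): not NE [P1→C gives 7>2; P2→P gives 7>2; P3→X gives 9>1]
(C,P,X): not NE [P1→A gives 8>4; P3→W gives 2>1]
(C,P,Y): not NE [P1→B gives 8>7]
(C,P,Z): not NE [P3→W gives 2>0]
(C,P,W): not NE [P2→R gives 8>2]
(C,Q,X): not NE [P3→W gives 9>1]
(C,Q,Y): not NE [P1→B gives 9>1; P2→P gives 6>4; P3→W gives 9>6]
(C,Q,Z): not NE [P2→P gives 9>1; P3→W gives 9>8]
(C,Q,W): not NE [P2→R gives 8>5]
(C,R,X): not NE [P3→Y gives 9>6]
(C,R,Y): not NE [P1→B gives 8>2; P2→P gives 6>0]
(C,R,Z): not NE [P1→A gives 7>0; P2→P gives 9>1; P3→Y gives 9>7]
(C,R,W): not NE [P3→Y gives 9>8]

PSNE: ∅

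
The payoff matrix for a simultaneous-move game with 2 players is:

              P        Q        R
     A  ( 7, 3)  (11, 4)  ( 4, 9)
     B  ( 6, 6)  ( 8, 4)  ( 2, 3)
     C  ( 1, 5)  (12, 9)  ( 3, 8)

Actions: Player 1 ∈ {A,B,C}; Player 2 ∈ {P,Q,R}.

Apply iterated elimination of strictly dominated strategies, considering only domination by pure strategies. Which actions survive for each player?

IESDS → P1:{A,C} P2:{Q,R}

P1 drop B (A beats it: P:7>6 Q:11>8 R:4>2)
P2 drop P (Q beats it: A:4>3 C:9>5)
P1→{A,C} P2→{Q,R}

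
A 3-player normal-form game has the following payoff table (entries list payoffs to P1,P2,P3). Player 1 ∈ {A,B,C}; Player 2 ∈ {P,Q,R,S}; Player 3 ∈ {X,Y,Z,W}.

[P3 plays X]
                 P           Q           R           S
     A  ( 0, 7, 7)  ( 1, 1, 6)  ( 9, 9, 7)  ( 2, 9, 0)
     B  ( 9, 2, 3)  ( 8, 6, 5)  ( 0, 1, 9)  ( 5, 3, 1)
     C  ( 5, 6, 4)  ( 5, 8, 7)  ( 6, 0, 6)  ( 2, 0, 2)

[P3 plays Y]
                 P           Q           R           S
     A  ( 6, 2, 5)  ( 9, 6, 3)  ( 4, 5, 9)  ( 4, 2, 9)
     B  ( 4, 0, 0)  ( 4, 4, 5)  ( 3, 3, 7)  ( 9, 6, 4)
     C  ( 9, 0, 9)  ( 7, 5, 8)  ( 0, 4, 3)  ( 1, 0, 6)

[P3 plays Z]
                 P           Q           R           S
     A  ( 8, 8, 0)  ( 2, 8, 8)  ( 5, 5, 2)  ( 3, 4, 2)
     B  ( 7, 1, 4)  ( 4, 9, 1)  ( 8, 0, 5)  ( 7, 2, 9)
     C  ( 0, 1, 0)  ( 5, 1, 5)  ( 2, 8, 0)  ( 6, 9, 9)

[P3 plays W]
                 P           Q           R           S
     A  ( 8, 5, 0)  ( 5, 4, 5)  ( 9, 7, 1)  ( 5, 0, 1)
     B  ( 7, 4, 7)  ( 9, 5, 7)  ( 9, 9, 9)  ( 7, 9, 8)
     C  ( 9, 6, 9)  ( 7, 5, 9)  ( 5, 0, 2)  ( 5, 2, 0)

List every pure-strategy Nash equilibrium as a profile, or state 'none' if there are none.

(A,P,X): not NE [P1→B gives 9>0; P2→S gives 9>7]
(A,P,Y): not NE [P1→C gives 9>6; P2→Q gives 6>2; P3→X gives 7>5]
(A,P,Z): not NE [P3→X gives 7>0]
(A,P,W): not NE [P1→C gives 9>8; P2→R gives 7>5; P3→X gives 7>0]
(A,Q,X): not NE [P1→B gives 8>1; P2→S gives 9>1; P3→Z gives 8>6]
(A,Q,Y): not NE [P3→Z gives 8>3]
(A,Q,Z): not NE [P1→C gives 5>2]
(A,Q,W): not NE [P1→B gives 9>5; P2→R gives 7>4; P3→Z gives 8>5]
(A,R,X): not NE [P3→Y gives 9>7]
(A,R,Y): not NE [P2→Q gives 6>5]
(A,R,Z): not NE [P1→B gives 8>5; P2→Q gives 8>5; P3→Y gives 9>2]
(A,R,W): not NE [P3→Y gives 9>1]
(A,S,X): not NE [P1→B gives 5>2; P3→Y gives 9>0]
(A,S,Y): not NE [P1→B gives 9>4; P2→Q gives 6>2]
(A,S,Z): not NE [P1→B gives 7>3; P2→Q gives 8>4; P3→Y gives 9>2]
(A,S,W): not NE [P1→B gives 7>5; P2→R gives 7>0; P3→Y gives 9>1]
(B,P,X): not NE [P2→Q gives 6>2; P3→W gives 7>3]
(B,P,Y): not NE [P1→C gives 9>4; P2→S gives 6>0; P3→W gives 7>0]
(B,P,Z): not NE [P1→A gives 8>7; P2→Q gives 9>1; P3→W gives 7>4]
(B,P,W): not NE [P1→C gives 9>7; P2→S gives 9>4]
(B,Q,X): not NE [P3→W gives 7>5]
(B,Q,Y): not NE [P1→A gives 9>4; P2→S gives 6>4; P3→W gives 7>5]
(B,Q,Z): not NE [P1→C gives 5>4; P3→W gives 7>1]
(B,Q,W): not NE [P2→S gives 9>5]
(B,R,X): not NE [P1→A gives 9>0; P2→Q gives 6>1]
(B,R,Y): not NE [P1→A gives 4>3; P2→S gives 6>3; P3→W gives 9>7]
(B,R,Z): not NE [P2→Q gives 9>0; P3→W gives 9>5]
(B,R,W): NE
(B,S,X): not NE [P2→Q gives 6>3; P3→Z gives 9>1]
(B,S,Y): not NE [P3→Z gives 9>4]
(B,S,Z): not NE [P2→Q gives 9>2]
(B,S,W): not NE [P3→Z gives 9>8]
(C,P,X): not NE [P1→B gives 9>5; P2→Q gives 8>6; P3→W gives 9>4]
(C,P,Y): not NE [P2→Q gives 5>0]
(C,P,Z): not NE [P1→A gives 8>0; P2→S gives 9>1; P3→W gives 9>0]
(C,P,W): NE
(C,Q,X): not NE [P1→B gives 8>5; P3→W gives 9>7]
(C,Q,Y): not NE [P1→A gives 9>7; P3→W gives 9>8]
(C,Q,Z): not NE [P2→S gives 9>1; P3→W gives 9>5]
(C,Q,W): not NE [P1→B gives 9>7; P2→P gives 6>5]
(C,R,X): not NE [P1→A gives 9>6; P2→Q gives 8>0]
(C,R,Y): not NE [P1→A gives 4>0; P2→Q gives 5>4; P3→X gives 6>3]
(C,R,Z): not NE [P1→B gives 8>2; P2→S gives 9>8; P3→X gives 6>0]
(C,R,W): not NE [P1→B gives 9>5; P2→P gives 6>0; P3→X gives 6>2]
(C,S,X): not NE [P1→B gives 5>2; P2→Q gives 8>0; P3→Z gives 9>2]
(C,S,Y): not NE [P1→B gives 9>1; P2→Q gives 5>0; P3→Z gives 9>6]
(C,S,Z): not NE [P1→B gives 7>6]
(C,S,W): not NE [P1→B gives 7>5; P2→P gives 6>2; P3→Z gives 9>0]

Nash profiles: (B,R,W), (C,P,W)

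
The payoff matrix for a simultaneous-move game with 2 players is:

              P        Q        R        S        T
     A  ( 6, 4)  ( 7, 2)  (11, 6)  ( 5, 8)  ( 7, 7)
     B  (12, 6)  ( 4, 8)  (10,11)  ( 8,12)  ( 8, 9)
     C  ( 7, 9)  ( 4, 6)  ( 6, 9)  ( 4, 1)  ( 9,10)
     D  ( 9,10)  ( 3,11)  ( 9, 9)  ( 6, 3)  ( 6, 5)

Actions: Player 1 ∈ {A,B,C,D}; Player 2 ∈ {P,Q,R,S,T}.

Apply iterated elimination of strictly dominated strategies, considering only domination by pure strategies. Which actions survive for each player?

P1 drop D (B beats it: P:12>9 Q:4>3 R:10>9 S:8>6 T:8>6)
P2 drop P (T beats it: A:7>4 B:9>6 C:10>9)
P2 drop Q (R beats it: A:6>2 B:11>8 C:9>6)
P1→{A,B,C} P2→{R,S,T}

Remaining: P1:{A,B,C} P2:{R,S,T}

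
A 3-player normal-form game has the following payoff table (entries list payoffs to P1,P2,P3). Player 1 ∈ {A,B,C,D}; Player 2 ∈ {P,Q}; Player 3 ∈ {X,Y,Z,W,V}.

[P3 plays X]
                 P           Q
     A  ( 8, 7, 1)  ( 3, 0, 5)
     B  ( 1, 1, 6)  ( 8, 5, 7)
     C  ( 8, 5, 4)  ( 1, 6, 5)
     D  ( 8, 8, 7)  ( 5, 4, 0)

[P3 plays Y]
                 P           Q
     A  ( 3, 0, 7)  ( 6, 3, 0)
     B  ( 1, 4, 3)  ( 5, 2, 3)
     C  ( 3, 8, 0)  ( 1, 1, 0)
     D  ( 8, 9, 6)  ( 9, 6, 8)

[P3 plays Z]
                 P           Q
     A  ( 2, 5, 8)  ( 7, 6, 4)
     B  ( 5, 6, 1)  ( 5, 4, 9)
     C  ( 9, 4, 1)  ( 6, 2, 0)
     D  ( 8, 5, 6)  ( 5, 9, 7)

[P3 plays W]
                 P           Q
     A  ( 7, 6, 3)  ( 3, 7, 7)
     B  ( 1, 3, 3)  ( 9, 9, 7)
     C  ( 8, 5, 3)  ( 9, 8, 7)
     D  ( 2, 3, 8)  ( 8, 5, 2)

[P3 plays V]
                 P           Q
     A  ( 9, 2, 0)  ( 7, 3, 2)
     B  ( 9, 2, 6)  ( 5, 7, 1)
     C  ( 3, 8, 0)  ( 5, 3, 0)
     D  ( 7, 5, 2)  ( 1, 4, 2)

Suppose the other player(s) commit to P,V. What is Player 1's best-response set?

BR_1 = {A,B}

u_1(A vs P,V) = 9
u_1(B vs P,V) = 9
u_1(C vs P,V) = 3
u_1(D vs P,V) = 7
max payoff 9 at {A,B}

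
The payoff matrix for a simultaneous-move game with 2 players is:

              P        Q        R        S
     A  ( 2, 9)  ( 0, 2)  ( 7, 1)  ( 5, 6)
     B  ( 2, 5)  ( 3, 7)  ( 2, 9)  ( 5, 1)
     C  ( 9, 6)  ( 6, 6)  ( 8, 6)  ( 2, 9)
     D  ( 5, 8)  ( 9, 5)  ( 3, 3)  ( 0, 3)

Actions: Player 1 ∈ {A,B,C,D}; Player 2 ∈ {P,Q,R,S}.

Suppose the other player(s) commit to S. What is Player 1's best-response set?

BR_1 = {A,B}

u_1(A vs S) = 5
u_1(B vs S) = 5
u_1(C vs S) = 2
u_1(D vs S) = 0
max payoff 5 at {A,B}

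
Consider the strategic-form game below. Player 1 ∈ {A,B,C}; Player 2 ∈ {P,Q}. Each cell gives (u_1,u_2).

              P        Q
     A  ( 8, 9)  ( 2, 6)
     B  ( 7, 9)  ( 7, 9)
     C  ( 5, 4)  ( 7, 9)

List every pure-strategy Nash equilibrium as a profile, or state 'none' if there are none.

(A,P): NE
(A,Q): not NE [P1→C gives 7>2; P2→P gives 9>6]
(B,P): not NE [P1→A gives 8>7]
(B,Q): NE
(C,P): not NE [P1→A gives 8>5; P2→Q gives 9>4]
(C,Q): NE

NE set: (A,P), (B,Q), (C,Q)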